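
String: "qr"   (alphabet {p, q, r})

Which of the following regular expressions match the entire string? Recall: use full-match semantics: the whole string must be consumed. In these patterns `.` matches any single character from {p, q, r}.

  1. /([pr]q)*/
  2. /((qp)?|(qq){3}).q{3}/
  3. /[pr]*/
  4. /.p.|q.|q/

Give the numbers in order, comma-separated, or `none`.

4

1 → no match
2 → no match — must end with "q"
3 → no match
4 → match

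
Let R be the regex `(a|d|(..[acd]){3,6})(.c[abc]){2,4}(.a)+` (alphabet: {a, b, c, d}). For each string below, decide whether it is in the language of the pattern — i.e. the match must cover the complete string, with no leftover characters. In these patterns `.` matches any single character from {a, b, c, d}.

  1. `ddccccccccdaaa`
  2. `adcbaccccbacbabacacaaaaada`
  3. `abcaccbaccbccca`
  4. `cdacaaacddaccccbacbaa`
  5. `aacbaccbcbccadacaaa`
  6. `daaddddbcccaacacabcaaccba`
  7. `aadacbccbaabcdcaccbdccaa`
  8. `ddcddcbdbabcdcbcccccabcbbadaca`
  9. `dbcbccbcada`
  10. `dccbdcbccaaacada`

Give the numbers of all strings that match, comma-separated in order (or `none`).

1 → match
2 → no match
3 → match
4 → no match
5 → match
6 → no match
7 → no match
8 → no match
9 → match
10 → match

1, 3, 5, 9, 10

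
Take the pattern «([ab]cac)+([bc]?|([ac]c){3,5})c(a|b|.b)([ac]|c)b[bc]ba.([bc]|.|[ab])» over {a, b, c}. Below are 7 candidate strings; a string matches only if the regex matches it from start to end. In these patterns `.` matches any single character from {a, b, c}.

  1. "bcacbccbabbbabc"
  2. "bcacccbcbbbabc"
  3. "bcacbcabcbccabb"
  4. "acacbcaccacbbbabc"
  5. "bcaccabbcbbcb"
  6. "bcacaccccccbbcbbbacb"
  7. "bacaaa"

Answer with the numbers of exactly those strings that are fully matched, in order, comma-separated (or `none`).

1 → match
2 → match
3 → no match
4 → match
5 → no match
6 → match
7 → no match

1, 2, 4, 6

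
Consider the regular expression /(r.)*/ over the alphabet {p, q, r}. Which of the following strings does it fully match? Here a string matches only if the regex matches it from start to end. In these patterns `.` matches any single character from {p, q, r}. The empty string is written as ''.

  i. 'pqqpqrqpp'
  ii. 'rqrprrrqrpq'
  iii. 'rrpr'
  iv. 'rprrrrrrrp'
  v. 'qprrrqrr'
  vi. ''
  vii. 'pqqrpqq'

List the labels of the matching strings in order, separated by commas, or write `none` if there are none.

i → no match
ii → no match
iii → no match
iv → match
v → no match
vi → match
vii → no match

iv, vi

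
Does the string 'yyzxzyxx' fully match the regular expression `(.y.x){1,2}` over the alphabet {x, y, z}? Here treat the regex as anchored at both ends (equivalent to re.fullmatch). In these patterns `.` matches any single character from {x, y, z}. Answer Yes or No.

Yes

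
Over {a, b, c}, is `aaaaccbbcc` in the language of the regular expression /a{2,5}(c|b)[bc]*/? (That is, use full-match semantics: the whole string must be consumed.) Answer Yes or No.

Yes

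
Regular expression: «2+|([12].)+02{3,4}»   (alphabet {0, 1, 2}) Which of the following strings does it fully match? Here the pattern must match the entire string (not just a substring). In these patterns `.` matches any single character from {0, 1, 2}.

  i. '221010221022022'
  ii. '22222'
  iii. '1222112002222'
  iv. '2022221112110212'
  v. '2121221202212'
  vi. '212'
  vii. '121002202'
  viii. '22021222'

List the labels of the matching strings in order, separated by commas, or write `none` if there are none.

ii, iii

i → no match
ii. '22222' → match
iii → match
iv → no match
v → no match
vi. '212' → no match
vii. '121002202' → no match
viii. '22021222' → no match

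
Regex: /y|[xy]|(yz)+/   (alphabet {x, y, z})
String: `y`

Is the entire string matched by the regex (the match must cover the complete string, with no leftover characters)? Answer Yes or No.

Yes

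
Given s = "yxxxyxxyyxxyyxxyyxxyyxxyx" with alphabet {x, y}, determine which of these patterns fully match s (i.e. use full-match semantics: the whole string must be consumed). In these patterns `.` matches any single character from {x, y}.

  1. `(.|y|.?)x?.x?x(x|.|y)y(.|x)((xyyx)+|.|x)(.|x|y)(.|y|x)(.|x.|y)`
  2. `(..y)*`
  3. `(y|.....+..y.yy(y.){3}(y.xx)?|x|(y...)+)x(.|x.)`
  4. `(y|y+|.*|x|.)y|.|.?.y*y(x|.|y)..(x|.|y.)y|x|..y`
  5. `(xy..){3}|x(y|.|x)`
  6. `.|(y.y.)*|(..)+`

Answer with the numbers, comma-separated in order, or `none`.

1 → match
2 → no match
3 → no match
4 → no match
5 → no match
6 → no match

1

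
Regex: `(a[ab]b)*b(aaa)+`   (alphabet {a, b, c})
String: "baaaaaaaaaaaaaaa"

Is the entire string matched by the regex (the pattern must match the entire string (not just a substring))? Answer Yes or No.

Yes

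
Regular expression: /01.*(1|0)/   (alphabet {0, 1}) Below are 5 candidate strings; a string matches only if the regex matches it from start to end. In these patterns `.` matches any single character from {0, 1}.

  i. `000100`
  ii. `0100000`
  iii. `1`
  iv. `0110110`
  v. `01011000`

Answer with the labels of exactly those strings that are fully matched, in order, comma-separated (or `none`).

i → no match — must start with `01`
ii → match
iii → no match — must start with `01`
iv → match
v → match

ii, iv, v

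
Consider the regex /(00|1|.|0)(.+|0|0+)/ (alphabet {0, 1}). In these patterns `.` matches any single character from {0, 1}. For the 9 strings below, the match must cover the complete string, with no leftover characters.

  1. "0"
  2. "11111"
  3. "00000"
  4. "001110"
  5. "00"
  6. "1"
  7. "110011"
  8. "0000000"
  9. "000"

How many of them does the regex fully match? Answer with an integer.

1 → no match
2 → match
3 → match
4 → match
5 → match
6 → no match
7 → match
8 → match
9 → match
Total matched: 7

7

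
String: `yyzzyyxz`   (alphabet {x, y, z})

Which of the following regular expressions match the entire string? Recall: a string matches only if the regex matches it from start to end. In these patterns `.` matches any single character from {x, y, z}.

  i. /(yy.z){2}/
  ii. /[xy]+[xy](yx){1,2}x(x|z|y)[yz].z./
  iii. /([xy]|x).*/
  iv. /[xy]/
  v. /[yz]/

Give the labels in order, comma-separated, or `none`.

i → match
ii → no match
iii → match
iv → no match
v → no match

i, iii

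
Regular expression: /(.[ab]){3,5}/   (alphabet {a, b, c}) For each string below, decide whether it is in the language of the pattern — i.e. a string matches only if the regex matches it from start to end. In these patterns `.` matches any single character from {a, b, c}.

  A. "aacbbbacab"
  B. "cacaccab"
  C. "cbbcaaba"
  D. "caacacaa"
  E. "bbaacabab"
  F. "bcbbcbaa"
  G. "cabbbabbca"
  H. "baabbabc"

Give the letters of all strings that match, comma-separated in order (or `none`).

G

A → no match
B → no match
C → no match
D → no match
E → no match
F → no match
G → match
H → no match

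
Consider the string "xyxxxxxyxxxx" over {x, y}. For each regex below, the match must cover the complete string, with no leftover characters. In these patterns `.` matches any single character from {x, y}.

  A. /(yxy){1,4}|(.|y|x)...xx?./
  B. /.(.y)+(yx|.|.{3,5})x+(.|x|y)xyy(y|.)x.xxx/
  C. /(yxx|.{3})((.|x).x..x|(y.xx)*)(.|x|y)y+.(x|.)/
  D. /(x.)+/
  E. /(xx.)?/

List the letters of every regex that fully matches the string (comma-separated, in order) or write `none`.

D

A → no match
B → no match
C → no match
D → match
E → no match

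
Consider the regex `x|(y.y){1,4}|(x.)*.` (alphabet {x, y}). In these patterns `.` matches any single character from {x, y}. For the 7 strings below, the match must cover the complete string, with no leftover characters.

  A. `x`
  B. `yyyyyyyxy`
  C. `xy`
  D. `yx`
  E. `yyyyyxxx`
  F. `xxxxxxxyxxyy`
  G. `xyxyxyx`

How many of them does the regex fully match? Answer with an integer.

3

A → match
B → match
C → no match
D → no match
E → no match
F → no match
G → match
Total matched: 3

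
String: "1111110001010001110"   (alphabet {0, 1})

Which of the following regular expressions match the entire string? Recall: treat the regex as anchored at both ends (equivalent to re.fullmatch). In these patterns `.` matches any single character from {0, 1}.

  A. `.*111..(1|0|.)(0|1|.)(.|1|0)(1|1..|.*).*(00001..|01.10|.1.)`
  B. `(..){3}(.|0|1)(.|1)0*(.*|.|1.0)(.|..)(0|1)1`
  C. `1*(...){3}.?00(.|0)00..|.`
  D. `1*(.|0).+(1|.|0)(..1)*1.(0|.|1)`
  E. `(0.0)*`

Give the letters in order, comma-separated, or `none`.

A, D

A → match
B → no match — must end with "1"
C → no match
D → match
E → no match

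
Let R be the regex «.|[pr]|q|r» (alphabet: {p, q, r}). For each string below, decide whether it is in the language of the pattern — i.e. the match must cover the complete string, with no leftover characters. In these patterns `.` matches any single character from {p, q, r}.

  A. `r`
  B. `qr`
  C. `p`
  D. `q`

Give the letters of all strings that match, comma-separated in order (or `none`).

A, C, D

A → match
B → no match
C → match
D → match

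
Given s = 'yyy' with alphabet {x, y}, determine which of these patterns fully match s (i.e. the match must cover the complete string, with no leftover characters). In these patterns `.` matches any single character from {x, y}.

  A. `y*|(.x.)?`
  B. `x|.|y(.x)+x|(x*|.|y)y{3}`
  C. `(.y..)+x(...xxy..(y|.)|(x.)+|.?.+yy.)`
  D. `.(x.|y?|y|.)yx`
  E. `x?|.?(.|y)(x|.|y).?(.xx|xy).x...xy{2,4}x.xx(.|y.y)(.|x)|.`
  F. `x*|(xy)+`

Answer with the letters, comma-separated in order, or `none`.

A, B

A → match
B → match
C → no match
D → no match — must end with 'yx'
E → no match
F → no match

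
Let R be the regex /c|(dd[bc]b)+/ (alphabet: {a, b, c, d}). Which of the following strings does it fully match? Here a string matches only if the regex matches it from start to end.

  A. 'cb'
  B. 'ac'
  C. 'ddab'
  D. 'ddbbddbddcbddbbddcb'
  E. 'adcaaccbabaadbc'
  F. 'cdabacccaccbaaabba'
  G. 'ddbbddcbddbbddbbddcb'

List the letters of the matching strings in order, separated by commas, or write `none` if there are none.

G

A → no match
B → no match
C → no match
D → no match
E → no match
F → no match
G → match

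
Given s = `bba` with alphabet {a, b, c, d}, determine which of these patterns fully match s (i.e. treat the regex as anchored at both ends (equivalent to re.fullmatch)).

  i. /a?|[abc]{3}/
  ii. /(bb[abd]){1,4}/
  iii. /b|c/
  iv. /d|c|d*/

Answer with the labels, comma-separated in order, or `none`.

i, ii

i → match
ii → match
iii → no match
iv → no match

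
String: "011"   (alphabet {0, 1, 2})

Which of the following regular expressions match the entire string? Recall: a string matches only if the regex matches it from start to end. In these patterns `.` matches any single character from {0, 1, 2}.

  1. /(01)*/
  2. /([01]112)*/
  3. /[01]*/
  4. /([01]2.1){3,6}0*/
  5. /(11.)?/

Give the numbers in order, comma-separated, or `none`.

1 → no match
2 → no match
3 → match
4 → no match
5 → no match

3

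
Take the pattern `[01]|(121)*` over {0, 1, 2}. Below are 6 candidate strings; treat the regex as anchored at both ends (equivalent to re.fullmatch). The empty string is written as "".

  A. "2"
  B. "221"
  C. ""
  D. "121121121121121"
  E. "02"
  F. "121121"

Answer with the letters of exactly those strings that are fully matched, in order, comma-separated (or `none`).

C, D, F

A → no match
B → no match
C → match
D → match
E → no match
F → match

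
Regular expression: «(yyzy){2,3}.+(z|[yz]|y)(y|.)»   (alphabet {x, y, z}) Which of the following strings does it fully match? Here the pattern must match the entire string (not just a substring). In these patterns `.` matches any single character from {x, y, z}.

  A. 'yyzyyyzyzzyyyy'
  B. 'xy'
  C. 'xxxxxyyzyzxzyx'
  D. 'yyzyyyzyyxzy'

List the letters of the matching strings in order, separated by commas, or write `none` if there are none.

A, D

A → match
B → no match — must start with 'yyzy'
C → no match — must start with 'yyzy'
D → match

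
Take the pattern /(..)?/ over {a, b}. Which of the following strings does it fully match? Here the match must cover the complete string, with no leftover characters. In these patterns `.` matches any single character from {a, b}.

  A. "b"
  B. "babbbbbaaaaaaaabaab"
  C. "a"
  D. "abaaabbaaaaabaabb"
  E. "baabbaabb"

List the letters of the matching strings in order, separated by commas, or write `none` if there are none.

none

A → no match
B → no match
C → no match
D → no match
E → no match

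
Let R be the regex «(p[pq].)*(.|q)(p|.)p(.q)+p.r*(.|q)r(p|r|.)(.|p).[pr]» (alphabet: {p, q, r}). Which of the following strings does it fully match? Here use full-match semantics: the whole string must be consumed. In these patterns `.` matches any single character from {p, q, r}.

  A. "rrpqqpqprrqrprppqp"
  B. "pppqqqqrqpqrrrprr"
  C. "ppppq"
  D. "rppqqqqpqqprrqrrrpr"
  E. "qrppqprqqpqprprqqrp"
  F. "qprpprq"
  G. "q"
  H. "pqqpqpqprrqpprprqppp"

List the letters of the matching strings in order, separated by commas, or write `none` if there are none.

A → no match
B → match
C → no match
D → no match
E → no match
F → no match
G → no match
H → no match

B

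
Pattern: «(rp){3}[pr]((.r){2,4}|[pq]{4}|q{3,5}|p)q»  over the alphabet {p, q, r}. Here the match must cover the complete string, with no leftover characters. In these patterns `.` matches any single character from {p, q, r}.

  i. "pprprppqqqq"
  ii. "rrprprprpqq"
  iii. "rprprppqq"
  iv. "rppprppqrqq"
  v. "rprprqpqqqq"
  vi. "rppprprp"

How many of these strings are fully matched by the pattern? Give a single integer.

i. "pprprppqqqq" → no match — must start with "rp"
ii. "rrprprprpqq" → no match — must start with "rp"
iii. "rprprppqq" → no match
iv. "rppprppqrqq" → no match
v. "rprprqpqqqq" → no match
vi. "rppprprp" → no match — must end with "q"
Total matched: 0

0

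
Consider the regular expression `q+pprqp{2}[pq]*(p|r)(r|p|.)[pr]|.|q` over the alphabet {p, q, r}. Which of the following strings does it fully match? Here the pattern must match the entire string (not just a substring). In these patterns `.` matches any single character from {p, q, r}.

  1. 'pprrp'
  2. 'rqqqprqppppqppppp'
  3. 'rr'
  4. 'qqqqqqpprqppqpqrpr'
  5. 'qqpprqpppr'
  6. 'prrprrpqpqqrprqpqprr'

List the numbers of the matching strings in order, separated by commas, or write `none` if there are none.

1 → no match
2 → no match
3 → no match
4 → match
5 → no match
6 → no match

4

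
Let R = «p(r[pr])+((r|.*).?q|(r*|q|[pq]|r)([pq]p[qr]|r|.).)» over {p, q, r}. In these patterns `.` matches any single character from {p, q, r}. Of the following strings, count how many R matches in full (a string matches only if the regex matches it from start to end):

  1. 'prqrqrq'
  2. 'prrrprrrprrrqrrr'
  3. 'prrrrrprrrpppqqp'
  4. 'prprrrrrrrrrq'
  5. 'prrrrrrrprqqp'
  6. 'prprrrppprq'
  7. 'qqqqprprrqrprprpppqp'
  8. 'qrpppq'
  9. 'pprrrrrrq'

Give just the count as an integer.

1 → no match
2 → no match
3 → no match
4 → match
5 → no match
6 → match
7 → no match — must start with 'pr'
8 → no match — must start with 'pr'
9 → no match — must start with 'pr'
Total matched: 2

2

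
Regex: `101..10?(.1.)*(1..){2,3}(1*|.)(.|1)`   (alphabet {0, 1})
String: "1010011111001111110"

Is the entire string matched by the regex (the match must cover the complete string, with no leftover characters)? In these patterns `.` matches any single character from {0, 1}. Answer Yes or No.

Yes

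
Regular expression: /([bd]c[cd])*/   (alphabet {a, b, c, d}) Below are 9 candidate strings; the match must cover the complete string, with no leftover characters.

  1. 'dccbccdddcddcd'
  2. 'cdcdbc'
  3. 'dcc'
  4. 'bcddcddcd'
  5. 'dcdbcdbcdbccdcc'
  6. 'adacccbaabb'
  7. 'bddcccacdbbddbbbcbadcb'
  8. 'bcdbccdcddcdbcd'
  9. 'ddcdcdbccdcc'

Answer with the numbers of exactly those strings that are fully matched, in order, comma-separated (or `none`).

1 → no match
2. 'cdcdbc' → no match
3. 'dcc' → match
4. 'bcddcddcd' → match
5 → match
6. 'adacccbaabb' → no match
7 → no match
8 → match
9. 'ddcdcdbccdcc' → no match

3, 4, 5, 8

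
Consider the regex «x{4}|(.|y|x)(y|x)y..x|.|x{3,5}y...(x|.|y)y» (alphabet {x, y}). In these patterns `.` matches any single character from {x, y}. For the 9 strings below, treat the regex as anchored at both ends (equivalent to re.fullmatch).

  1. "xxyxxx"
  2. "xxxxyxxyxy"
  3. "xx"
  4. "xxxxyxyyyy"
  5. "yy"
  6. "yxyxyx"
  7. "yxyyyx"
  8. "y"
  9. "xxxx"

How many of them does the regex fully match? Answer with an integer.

7

1 → match
2 → match
3 → no match
4 → match
5 → no match
6 → match
7 → match
8 → match
9 → match
Total matched: 7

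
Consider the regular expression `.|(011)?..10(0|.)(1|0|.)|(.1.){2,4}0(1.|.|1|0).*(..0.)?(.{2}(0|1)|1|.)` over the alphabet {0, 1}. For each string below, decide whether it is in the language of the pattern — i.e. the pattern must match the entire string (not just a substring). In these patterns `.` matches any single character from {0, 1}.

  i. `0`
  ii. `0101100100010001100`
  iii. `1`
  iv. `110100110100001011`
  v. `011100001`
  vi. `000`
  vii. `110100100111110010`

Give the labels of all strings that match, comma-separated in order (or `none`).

i → match
ii → match
iii → match
iv → no match
v → no match
vi → no match
vii → no match

i, ii, iii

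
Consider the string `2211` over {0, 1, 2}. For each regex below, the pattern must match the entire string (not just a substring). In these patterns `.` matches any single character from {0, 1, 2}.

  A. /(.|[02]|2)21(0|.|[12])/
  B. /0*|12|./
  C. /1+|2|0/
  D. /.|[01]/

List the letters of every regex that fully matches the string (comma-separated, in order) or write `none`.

A

A → match
B → no match
C → no match
D → no match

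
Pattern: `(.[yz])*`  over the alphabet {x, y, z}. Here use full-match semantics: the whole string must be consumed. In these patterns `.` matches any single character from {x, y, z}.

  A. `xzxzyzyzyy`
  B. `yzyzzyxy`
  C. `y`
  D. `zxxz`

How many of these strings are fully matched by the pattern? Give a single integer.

A → match
B → match
C → no match
D → no match
Total matched: 2

2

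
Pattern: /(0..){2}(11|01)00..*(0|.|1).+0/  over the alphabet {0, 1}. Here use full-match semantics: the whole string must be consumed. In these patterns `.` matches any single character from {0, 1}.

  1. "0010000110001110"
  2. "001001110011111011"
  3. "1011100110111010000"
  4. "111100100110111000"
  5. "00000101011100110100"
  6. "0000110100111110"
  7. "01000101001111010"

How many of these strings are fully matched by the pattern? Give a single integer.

2

1 → no match
2 → no match — must end with "0"
3 → no match — must start with "0"
4 → no match — must start with "0"
5 → no match
6 → match
7 → match
Total matched: 2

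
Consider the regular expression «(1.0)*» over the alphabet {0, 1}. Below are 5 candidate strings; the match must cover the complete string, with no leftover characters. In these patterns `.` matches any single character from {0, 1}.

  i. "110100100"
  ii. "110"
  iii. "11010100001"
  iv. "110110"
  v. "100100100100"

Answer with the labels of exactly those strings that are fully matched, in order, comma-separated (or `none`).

i → match
ii → match
iii → no match
iv → match
v → match

i, ii, iv, v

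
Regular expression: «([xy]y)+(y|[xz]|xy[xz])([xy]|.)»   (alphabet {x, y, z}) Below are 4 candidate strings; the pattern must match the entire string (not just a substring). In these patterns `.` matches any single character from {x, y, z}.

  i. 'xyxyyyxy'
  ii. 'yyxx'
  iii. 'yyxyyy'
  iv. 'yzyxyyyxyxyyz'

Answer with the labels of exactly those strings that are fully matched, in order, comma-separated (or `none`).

i, ii, iii

i → match
ii → match
iii → match
iv → no match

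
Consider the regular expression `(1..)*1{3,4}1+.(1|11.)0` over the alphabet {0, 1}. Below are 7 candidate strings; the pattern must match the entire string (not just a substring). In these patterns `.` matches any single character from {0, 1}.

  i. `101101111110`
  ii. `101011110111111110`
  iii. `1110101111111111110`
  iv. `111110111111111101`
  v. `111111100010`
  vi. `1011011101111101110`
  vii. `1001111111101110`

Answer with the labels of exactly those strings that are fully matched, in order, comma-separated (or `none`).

i → no match
ii → no match
iii → no match
iv → no match — must end with `0`
v → no match
vi → match
vii → match

vi, vii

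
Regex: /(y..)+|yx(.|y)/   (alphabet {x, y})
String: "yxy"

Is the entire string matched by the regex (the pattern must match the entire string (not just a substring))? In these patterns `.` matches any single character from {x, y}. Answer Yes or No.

Yes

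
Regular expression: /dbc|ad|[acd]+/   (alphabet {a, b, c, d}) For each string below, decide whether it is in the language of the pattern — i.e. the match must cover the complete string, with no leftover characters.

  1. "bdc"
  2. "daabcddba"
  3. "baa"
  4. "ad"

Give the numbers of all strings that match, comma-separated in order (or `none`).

1 → no match
2 → no match
3 → no match
4 → match

4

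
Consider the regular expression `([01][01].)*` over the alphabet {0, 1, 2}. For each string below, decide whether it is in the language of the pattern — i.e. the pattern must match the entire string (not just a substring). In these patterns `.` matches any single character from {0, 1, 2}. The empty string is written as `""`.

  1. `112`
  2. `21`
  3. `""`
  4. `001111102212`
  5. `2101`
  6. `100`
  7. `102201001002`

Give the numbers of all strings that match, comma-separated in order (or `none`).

1, 3, 6

1 → match
2 → no match
3 → match
4 → no match
5 → no match
6 → match
7 → no match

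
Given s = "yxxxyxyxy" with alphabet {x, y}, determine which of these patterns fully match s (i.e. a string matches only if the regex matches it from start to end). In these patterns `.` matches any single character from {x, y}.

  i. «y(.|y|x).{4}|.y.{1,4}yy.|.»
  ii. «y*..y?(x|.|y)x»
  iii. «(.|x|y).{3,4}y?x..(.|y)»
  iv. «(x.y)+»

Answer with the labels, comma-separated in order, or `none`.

i → no match
ii → no match — must end with "x"
iii → match
iv → no match — must start with "x"

iii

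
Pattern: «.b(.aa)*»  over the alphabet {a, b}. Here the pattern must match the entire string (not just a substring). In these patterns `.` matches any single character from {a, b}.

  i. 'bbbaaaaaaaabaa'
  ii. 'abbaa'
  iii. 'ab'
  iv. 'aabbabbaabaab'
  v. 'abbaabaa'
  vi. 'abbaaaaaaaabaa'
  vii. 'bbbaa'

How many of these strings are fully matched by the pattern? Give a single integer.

i → match
ii → match
iii → match
iv → no match
v → match
vi → match
vii → match
Total matched: 6

6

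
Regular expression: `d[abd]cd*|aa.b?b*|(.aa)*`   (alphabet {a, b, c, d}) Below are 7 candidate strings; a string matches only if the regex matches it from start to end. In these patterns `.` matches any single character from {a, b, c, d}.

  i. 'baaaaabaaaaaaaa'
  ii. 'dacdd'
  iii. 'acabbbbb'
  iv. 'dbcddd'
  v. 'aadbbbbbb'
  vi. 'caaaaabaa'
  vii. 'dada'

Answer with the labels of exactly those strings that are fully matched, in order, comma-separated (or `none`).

i → match
ii → match
iii → no match
iv → match
v → match
vi → match
vii → no match

i, ii, iv, v, vi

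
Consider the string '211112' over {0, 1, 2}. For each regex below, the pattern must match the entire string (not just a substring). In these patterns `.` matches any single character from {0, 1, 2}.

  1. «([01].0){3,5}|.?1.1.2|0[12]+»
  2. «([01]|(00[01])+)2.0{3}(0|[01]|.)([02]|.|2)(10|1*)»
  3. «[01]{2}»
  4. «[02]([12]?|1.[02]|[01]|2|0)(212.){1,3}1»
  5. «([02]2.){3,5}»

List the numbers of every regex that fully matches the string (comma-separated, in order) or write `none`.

1 → match
2 → no match
3 → no match
4 → no match — must end with '1'
5 → no match

1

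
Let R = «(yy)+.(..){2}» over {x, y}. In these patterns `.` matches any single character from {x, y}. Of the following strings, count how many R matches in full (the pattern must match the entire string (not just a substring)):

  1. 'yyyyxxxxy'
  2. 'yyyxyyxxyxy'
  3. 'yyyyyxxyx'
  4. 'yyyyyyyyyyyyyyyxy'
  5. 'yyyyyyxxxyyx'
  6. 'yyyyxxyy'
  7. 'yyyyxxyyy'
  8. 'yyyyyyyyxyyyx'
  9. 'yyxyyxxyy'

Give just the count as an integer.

5

1 → match
2 → no match
3 → match
4 → match
5 → no match
6 → no match
7 → match
8 → match
9 → no match
Total matched: 5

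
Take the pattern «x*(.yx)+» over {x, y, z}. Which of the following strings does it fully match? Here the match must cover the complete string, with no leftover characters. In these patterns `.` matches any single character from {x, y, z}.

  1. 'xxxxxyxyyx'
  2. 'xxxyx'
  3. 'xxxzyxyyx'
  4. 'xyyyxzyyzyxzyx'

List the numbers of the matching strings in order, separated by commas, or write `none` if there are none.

1, 2, 3

1. 'xxxxxyxyyx' → match
2. 'xxxyx' → match
3. 'xxxzyxyyx' → match
4 → no match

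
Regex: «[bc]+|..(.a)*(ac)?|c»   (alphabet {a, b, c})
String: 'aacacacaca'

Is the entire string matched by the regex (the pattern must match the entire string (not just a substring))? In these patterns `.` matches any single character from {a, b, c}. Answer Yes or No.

Yes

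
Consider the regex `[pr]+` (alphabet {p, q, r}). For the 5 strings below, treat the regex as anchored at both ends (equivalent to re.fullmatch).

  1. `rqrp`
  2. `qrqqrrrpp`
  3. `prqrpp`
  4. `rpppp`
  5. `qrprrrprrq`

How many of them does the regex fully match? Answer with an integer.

1

1. `rqrp` → no match
2. `qrqqrrrpp` → no match
3. `prqrpp` → no match
4. `rpppp` → match
5. `qrprrrprrq` → no match
Total matched: 1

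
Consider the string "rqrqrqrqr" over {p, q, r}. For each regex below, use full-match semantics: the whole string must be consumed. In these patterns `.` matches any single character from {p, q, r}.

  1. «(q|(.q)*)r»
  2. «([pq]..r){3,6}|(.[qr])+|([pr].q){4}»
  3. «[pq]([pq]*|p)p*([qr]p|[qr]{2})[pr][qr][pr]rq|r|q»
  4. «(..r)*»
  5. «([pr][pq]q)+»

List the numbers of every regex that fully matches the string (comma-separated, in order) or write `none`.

1

1 → match
2 → no match
3 → no match
4 → no match
5 → no match — must end with "q"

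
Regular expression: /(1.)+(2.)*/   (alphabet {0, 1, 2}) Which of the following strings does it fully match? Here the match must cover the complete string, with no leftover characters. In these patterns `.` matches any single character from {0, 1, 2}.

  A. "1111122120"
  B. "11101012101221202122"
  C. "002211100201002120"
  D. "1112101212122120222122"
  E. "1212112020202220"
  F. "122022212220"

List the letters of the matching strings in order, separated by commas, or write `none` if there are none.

A. "1111122120" → match
B → match
C → no match — must start with "1"
D → match
E → match
F. "122022212220" → match

A, B, D, E, F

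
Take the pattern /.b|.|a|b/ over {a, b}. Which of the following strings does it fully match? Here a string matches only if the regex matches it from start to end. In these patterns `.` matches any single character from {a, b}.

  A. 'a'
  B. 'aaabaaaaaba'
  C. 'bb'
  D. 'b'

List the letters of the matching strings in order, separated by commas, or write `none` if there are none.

A, C, D

A → match
B → no match
C → match
D → match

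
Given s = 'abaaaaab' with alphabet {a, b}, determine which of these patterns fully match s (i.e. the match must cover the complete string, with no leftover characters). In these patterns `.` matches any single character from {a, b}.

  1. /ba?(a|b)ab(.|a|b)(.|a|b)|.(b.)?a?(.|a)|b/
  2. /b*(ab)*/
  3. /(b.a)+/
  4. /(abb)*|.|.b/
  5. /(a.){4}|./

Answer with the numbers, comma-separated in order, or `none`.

1 → no match
2 → no match
3 → no match — must start with 'b'
4 → no match
5 → match

5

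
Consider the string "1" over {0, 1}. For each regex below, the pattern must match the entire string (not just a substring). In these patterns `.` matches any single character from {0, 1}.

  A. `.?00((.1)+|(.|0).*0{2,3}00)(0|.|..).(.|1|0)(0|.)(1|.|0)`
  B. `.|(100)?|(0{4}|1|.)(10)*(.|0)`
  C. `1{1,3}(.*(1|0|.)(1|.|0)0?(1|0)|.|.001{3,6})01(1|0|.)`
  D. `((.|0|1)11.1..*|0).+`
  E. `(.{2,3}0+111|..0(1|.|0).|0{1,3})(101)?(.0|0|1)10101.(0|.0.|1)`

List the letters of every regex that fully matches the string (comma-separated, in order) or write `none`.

A → no match
B → match
C → no match
D → no match
E → no match

B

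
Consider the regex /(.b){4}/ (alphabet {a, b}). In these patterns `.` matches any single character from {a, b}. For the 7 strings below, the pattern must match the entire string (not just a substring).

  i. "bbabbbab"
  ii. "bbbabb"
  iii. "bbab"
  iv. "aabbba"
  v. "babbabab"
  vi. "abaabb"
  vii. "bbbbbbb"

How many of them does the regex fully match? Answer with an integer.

1

i. "bbabbbab" → match
ii. "bbbabb" → no match
iii. "bbab" → no match
iv. "aabbba" → no match — must end with "b"
v. "babbabab" → no match
vi. "abaabb" → no match
vii. "bbbbbbb" → no match
Total matched: 1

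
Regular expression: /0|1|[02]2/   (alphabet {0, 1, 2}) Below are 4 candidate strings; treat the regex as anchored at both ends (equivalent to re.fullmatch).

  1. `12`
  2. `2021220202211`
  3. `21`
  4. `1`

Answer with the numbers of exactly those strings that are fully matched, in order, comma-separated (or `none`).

4

1. `12` → no match
2 → no match
3. `21` → no match
4. `1` → match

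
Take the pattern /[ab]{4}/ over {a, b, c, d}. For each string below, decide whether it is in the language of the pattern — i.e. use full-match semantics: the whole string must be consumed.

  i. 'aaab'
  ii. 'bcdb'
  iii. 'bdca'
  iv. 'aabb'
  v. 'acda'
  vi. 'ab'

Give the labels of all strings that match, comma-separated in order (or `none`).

i. 'aaab' → match
ii. 'bcdb' → no match
iii. 'bdca' → no match
iv. 'aabb' → match
v. 'acda' → no match
vi. 'ab' → no match

i, iv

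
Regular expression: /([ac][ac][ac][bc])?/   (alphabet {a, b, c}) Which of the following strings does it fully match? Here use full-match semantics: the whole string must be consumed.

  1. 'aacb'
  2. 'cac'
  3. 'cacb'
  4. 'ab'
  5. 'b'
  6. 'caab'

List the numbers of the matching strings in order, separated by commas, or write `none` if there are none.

1, 3, 6

1 → match
2 → no match
3 → match
4 → no match
5 → no match
6 → match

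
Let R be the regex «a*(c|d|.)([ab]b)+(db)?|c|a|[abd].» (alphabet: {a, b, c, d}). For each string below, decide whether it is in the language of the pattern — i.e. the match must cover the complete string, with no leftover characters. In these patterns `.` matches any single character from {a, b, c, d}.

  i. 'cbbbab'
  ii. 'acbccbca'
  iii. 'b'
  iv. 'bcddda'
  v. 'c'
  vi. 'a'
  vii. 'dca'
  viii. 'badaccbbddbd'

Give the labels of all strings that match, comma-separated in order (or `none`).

i → no match
ii → no match
iii → no match
iv → no match
v → match
vi → match
vii → no match
viii → no match

v, vi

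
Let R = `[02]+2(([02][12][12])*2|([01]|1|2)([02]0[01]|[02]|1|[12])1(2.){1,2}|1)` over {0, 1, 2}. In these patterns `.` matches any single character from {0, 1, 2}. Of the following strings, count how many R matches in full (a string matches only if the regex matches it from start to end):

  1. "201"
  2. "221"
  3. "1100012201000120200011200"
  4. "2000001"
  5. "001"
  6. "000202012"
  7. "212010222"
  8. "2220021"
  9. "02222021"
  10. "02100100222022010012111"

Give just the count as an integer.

3

1 → no match
2 → match
3 → no match
4 → no match
5 → no match
6 → no match
7 → no match
8 → match
9 → match
10 → no match
Total matched: 3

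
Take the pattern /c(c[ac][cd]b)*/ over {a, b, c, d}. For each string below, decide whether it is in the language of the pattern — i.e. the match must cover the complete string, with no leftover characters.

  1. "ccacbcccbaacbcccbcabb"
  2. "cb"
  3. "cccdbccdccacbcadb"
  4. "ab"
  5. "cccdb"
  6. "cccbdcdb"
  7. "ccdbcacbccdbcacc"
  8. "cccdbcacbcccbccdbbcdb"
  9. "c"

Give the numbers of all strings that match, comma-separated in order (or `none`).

5, 9

1 → no match
2 → no match
3 → no match
4 → no match — must start with "c"
5 → match
6 → no match
7 → no match
8 → no match
9 → match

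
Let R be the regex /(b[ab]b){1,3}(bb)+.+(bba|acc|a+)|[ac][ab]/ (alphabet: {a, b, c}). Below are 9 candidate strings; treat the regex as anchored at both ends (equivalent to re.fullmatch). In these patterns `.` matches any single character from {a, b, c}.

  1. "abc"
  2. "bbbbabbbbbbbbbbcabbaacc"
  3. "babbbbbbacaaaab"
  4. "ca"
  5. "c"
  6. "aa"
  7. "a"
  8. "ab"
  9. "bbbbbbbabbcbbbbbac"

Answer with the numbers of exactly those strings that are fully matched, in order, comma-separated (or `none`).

1. "abc" → no match
2 → match
3 → no match
4. "ca" → match
5. "c" → no match
6. "aa" → match
7. "a" → no match
8. "ab" → match
9 → no match

2, 4, 6, 8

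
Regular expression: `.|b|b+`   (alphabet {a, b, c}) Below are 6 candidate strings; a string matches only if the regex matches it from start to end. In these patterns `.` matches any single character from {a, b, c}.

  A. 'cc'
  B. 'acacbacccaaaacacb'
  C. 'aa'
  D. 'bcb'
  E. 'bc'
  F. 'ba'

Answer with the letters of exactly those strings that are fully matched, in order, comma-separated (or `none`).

none

A → no match
B → no match
C → no match
D → no match
E → no match
F → no match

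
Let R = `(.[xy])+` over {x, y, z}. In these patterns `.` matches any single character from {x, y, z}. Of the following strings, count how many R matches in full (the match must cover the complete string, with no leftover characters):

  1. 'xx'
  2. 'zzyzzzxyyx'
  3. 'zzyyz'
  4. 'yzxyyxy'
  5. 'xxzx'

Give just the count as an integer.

1 → match
2 → no match
3 → no match
4 → no match
5 → match
Total matched: 2

2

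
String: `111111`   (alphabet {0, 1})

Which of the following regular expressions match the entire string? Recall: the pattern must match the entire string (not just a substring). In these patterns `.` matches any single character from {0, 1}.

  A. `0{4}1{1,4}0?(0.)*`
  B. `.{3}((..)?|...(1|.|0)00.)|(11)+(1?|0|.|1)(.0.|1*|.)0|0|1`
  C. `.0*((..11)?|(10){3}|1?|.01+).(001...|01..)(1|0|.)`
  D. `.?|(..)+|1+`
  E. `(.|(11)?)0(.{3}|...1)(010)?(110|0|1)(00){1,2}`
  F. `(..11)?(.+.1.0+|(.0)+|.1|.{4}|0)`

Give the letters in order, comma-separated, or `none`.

A → no match — must start with `0`
B → no match
C → no match
D → match
E → no match — must end with `00`
F → match

D, F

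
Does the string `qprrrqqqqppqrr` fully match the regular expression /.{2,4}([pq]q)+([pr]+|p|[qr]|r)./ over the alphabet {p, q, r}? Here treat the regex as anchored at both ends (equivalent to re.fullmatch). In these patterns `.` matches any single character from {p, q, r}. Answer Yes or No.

No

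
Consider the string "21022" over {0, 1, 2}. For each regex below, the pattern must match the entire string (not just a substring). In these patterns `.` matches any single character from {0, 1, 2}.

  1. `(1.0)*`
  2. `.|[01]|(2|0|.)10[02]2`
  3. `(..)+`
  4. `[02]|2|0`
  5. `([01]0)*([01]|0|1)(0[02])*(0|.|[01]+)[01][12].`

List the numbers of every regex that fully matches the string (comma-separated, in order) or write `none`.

1 → no match
2 → match
3 → no match
4 → no match
5 → no match

2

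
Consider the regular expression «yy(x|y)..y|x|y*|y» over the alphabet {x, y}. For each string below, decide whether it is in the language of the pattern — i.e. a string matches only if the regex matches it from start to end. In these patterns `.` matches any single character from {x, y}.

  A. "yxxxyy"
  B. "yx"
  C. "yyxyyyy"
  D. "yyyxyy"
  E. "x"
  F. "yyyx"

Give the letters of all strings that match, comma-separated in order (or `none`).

D, E

A → no match
B → no match
C → no match
D → match
E → match
F → no match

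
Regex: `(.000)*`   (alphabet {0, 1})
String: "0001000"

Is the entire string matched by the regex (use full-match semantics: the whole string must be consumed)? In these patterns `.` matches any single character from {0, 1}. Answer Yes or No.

No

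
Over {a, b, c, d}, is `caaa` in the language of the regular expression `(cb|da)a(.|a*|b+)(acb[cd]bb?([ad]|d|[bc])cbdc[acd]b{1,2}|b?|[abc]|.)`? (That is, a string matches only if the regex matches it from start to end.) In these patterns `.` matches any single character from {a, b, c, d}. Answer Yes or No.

No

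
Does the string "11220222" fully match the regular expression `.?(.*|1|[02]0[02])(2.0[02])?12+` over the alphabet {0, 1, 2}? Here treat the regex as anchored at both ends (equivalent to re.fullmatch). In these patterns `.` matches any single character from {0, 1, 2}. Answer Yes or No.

No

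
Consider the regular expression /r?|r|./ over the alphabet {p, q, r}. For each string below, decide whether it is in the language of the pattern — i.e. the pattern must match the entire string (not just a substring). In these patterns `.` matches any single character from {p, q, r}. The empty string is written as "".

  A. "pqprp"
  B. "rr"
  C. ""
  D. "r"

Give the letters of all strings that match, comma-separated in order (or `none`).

A → no match
B → no match
C → match
D → match

C, D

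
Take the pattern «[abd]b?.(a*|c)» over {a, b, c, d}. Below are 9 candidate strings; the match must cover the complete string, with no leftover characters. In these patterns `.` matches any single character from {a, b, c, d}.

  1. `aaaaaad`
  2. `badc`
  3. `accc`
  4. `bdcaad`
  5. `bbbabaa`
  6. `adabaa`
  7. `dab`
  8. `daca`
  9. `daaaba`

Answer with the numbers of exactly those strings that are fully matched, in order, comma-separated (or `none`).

none

1 → no match
2 → no match
3 → no match
4 → no match
5 → no match
6 → no match
7 → no match
8 → no match
9 → no match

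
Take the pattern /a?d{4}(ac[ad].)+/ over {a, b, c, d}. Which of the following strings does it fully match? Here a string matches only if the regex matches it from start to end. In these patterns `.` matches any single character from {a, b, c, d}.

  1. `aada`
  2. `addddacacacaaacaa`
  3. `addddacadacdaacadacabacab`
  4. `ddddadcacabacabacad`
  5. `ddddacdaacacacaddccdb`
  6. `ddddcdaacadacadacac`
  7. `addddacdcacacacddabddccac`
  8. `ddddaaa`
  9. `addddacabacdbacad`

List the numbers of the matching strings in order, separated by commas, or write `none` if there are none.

1 → no match
2 → match
3 → match
4 → no match
5 → no match
6 → no match
7 → no match
8 → no match
9 → match

2, 3, 9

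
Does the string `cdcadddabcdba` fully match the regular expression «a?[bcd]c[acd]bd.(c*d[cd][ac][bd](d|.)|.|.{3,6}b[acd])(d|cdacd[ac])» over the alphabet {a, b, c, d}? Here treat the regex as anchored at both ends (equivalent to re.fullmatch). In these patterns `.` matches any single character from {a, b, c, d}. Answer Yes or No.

No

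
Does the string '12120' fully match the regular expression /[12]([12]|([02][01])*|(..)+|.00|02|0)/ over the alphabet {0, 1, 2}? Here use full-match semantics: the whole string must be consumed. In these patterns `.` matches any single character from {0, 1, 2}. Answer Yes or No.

Yes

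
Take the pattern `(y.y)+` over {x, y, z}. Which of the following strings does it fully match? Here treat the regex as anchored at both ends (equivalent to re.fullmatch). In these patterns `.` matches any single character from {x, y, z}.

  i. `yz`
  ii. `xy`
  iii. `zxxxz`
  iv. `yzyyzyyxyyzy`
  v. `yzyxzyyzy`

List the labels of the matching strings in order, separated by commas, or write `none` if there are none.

iv

i → no match — must end with `y`
ii → no match — must start with `y`
iii → no match — must start with `y`
iv → match
v → no match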